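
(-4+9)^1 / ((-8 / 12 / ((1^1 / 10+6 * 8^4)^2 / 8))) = -566235648.01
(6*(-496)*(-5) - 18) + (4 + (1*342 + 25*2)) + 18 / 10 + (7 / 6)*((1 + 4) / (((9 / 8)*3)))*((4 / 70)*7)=6180499 / 405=15260.49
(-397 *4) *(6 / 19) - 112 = -11656 / 19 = -613.47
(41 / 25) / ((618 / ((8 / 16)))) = 41 / 30900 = 0.00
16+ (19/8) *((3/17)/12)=8723/544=16.03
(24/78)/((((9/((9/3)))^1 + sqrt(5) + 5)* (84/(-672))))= -256/767 + 32* sqrt(5)/767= -0.24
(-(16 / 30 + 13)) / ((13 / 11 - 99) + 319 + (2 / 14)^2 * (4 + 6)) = -109417 / 1789905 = -0.06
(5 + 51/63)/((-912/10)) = -305/4788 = -0.06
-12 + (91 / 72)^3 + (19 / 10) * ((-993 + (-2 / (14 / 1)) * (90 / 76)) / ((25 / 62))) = -4689.79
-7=-7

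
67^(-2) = 1 / 4489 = 0.00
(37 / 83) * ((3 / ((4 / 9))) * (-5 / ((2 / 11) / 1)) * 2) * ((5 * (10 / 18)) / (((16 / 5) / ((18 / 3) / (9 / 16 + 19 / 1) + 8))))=-248015625 / 207832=-1193.35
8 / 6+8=28 / 3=9.33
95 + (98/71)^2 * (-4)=87.38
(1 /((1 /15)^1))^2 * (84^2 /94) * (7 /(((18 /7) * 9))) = 240100 /47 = 5108.51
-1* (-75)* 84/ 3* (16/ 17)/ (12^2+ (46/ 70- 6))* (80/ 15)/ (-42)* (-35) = 15680000/ 247503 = 63.35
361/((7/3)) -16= 971/7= 138.71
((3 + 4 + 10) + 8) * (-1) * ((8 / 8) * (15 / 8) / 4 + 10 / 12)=-3125 / 96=-32.55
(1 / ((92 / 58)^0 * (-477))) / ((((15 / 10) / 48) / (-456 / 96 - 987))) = 31736 / 477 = 66.53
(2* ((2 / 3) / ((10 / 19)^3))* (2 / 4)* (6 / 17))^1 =6859 / 4250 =1.61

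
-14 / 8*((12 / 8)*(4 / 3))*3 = -21 / 2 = -10.50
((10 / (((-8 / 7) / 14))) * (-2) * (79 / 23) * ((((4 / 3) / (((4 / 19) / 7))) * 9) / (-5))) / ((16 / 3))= -4633587 / 368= -12591.27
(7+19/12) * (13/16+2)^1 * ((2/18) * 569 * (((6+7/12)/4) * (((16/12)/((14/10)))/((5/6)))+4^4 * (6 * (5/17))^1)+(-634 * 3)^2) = 12066977417165/137088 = 88023586.43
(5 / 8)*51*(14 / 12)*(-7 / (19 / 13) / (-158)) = 54145 / 48032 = 1.13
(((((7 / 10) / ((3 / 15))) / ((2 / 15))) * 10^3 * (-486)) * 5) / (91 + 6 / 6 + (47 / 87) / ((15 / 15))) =-5549512500 / 8051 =-689294.81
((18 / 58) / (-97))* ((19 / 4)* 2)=-171 / 5626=-0.03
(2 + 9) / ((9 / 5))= 55 / 9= 6.11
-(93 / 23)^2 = -8649 / 529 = -16.35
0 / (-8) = 0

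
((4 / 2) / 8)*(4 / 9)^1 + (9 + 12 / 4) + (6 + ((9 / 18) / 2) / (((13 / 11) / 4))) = 2218 / 117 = 18.96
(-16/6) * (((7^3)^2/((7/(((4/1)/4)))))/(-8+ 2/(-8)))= 537824/99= 5432.57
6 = 6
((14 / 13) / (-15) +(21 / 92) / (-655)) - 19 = -44822207 / 2350140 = -19.07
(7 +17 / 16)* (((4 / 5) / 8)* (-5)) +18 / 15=-453 / 160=-2.83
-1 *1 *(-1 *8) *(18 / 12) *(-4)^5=-12288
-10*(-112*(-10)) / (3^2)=-11200 / 9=-1244.44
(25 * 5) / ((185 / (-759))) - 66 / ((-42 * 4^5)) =-136012393 / 265216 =-512.84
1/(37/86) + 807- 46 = 28243/37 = 763.32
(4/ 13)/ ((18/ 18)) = 4/ 13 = 0.31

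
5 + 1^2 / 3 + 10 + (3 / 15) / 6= 461 / 30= 15.37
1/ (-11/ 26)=-26/ 11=-2.36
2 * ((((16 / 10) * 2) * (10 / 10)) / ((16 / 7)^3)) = 343 / 640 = 0.54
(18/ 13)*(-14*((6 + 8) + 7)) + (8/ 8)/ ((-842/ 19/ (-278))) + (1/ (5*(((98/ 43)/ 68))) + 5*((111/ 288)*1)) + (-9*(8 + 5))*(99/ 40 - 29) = 348911020729/ 128724960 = 2710.52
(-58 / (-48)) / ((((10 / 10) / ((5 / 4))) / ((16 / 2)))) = 145 / 12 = 12.08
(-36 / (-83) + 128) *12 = 127920 / 83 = 1541.20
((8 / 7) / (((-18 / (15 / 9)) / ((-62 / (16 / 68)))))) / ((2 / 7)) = 2635 / 27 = 97.59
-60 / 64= -15 / 16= -0.94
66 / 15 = 22 / 5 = 4.40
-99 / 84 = -33 / 28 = -1.18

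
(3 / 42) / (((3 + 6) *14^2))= 1 / 24696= 0.00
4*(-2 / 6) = -1.33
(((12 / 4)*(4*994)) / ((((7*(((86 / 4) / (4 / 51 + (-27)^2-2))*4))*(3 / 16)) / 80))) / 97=13479685120 / 212721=63367.91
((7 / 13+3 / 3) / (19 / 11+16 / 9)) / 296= 495 / 333814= 0.00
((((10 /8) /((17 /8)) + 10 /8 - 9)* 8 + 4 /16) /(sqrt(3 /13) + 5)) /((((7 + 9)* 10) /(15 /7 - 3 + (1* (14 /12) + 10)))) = -7278297 /9809408 + 559869* sqrt(39) /49047040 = -0.67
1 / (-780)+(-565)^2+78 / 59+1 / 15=4896932783 / 15340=319226.39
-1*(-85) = 85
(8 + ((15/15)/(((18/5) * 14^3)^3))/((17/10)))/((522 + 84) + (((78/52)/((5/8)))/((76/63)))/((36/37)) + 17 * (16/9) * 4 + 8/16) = 778399152494159855/70973814508713091584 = 0.01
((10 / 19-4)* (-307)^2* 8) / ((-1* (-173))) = -49763472 / 3287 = -15139.48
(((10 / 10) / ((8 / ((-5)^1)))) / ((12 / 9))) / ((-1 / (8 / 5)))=3 / 4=0.75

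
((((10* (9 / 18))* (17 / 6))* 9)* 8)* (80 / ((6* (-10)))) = -1360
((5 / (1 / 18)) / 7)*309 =27810 / 7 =3972.86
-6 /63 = -2 /21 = -0.10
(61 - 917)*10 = -8560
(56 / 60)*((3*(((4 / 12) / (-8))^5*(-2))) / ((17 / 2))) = 7 / 84602880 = 0.00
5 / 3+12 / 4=14 / 3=4.67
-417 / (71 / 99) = -41283 / 71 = -581.45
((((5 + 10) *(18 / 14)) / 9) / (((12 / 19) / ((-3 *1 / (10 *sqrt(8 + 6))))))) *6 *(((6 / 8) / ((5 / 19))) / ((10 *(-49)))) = 9747 *sqrt(14) / 3841600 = 0.01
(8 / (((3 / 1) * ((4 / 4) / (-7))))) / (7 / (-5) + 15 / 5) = -35 / 3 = -11.67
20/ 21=0.95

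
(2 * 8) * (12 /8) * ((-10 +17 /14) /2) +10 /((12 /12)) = -668 /7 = -95.43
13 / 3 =4.33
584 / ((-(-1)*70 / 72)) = 21024 / 35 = 600.69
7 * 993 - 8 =6943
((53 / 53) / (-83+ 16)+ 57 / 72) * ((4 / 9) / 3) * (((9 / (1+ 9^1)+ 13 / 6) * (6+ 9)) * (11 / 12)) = 315997 / 65124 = 4.85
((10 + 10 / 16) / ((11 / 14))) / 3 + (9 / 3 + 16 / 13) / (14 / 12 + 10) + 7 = 1366609 / 114972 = 11.89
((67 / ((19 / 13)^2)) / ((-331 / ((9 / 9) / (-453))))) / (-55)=-0.00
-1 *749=-749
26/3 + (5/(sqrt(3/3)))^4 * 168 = 315026/3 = 105008.67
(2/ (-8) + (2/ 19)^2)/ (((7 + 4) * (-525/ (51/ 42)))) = 391/ 7783160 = 0.00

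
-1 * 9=-9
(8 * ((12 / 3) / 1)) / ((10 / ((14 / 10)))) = 112 / 25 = 4.48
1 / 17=0.06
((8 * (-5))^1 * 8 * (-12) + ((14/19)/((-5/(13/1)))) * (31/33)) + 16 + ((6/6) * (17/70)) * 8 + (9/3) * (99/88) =3859.52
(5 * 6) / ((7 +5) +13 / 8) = 240 / 109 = 2.20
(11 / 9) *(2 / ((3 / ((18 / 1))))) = 44 / 3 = 14.67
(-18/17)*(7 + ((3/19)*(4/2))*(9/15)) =-12294/1615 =-7.61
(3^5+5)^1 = 248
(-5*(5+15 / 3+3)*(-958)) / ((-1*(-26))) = 2395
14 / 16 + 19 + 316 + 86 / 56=18895 / 56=337.41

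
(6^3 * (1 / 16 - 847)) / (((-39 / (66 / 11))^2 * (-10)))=365877 / 845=432.99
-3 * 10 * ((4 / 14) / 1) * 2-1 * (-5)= -85 / 7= -12.14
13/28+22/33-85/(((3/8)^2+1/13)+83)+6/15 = 705571/1384740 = 0.51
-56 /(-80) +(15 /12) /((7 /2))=37 /35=1.06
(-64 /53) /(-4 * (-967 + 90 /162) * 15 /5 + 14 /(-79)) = -7584 /72835939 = -0.00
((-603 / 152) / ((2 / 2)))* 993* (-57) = 1796337 / 8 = 224542.12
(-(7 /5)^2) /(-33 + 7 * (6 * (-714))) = 49 /750525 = 0.00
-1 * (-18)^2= -324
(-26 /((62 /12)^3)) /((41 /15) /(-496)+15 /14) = -9434880 /53347993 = -0.18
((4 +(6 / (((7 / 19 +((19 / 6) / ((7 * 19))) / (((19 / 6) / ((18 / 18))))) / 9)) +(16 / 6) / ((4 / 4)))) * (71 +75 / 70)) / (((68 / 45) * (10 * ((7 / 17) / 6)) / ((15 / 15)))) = 102370113 / 9800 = 10445.93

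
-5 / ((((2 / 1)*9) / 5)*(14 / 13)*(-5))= 65 / 252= 0.26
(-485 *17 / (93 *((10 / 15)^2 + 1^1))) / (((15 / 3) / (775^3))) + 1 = -74282296862 / 13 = -5714022835.54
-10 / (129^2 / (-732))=2440 / 5547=0.44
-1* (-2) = 2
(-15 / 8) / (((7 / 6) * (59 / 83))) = -3735 / 1652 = -2.26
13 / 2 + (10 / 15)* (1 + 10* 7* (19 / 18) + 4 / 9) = 1021 / 18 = 56.72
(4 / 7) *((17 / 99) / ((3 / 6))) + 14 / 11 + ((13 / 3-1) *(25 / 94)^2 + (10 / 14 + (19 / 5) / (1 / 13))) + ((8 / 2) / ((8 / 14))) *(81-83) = 578947843 / 15308370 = 37.82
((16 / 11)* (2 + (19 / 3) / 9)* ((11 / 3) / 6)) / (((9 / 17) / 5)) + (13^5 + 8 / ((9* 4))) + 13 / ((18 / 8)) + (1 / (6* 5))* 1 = 8120806259 / 21870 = 371321.73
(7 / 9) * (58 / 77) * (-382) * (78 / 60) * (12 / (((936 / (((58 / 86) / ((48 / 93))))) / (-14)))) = 34856927 / 510840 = 68.23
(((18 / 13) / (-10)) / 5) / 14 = -9 / 4550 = -0.00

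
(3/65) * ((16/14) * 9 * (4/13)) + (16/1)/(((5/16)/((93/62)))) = 455136/5915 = 76.95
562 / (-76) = -281 / 38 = -7.39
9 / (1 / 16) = 144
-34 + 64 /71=-2350 /71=-33.10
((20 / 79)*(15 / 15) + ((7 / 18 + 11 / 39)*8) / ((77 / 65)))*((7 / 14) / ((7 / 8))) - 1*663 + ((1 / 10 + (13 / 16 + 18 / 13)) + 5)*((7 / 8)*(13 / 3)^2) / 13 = -17742131513 / 27251840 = -651.04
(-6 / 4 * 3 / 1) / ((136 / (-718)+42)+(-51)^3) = 3231 / 95213398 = 0.00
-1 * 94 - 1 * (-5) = -89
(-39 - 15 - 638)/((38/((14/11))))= -4844/209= -23.18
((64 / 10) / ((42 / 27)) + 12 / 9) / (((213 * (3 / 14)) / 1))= 1144 / 9585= 0.12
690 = 690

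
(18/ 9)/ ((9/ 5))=1.11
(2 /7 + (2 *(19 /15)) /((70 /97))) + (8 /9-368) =-572221 /1575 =-363.31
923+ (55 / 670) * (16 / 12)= 185545 / 201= 923.11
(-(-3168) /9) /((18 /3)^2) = 88 /9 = 9.78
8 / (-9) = -8 / 9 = -0.89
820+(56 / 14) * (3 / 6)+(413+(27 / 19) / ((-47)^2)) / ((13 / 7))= 1044.38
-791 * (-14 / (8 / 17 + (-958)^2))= 94129 / 7800998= 0.01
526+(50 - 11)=565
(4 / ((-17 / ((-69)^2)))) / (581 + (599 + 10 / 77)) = -244398 / 257465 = -0.95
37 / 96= 0.39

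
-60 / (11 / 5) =-300 / 11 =-27.27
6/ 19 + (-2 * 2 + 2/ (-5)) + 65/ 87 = -27581/ 8265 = -3.34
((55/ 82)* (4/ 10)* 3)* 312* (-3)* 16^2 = -7907328/ 41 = -192861.66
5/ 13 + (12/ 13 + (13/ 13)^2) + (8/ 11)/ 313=103394/ 44759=2.31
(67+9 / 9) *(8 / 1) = 544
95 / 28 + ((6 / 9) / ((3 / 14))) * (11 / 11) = 1639 / 252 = 6.50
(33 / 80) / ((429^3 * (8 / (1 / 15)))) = 1 / 22968316800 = 0.00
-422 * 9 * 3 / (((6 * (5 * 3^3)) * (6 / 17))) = -3587 / 90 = -39.86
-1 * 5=-5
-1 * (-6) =6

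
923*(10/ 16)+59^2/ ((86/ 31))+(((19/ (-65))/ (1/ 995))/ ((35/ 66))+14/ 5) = 201284927/ 156520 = 1286.00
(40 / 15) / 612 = 2 / 459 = 0.00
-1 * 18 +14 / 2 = -11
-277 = -277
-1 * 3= -3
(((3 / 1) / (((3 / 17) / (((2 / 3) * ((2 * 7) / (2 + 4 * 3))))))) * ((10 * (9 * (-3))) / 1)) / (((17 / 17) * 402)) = -7.61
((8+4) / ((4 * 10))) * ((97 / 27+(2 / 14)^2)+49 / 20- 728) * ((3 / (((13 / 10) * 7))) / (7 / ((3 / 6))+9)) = -19102453 / 6153420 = -3.10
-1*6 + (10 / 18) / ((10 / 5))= -103 / 18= -5.72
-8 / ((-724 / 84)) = 168 / 181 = 0.93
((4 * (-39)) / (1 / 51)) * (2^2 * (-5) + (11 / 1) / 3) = 129948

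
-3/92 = -0.03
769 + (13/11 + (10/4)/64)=1084471/1408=770.22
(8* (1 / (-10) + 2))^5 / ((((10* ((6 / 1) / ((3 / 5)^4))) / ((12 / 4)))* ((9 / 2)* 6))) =1901644032 / 9765625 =194.73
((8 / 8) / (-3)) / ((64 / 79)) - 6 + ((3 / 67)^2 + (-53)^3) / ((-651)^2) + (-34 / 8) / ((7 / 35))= -69606723941 / 2484823104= -28.01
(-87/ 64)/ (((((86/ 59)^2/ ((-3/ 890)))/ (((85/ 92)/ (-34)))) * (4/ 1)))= -908541/ 62011850752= -0.00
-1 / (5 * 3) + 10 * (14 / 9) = 15.49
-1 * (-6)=6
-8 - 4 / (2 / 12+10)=-512 / 61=-8.39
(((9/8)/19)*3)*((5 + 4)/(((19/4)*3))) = 81/722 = 0.11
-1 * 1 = -1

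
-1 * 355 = -355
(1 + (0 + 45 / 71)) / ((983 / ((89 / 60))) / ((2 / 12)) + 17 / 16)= 165184 / 402115103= 0.00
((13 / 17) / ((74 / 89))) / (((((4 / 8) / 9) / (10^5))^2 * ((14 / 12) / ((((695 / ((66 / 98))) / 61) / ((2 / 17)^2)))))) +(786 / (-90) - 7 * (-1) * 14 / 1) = 1162629672750033243353 / 372405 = 3121949685826004.60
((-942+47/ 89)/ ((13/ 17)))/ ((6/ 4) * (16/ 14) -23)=9971129/ 172393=57.84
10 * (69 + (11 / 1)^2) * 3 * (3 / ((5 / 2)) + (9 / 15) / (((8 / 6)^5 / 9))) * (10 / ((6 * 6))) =2011625 / 512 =3928.96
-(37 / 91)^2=-1369 / 8281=-0.17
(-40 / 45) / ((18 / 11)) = -44 / 81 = -0.54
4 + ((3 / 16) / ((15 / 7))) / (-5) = 1593 / 400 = 3.98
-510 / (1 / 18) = -9180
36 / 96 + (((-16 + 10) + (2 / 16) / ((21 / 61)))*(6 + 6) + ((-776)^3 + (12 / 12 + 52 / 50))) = -654204097719 / 1400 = -467288641.23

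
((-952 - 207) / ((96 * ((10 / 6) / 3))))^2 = 472.25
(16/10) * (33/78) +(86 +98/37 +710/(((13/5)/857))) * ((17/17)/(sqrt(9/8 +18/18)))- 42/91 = 160602.17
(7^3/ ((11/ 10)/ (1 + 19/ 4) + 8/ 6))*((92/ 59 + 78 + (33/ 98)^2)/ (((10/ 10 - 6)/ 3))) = -9345103389/ 868952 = -10754.45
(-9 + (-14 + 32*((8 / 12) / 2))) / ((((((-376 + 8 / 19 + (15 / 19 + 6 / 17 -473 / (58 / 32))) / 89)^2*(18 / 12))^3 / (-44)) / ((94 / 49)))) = 410974998354699436026775363508397569994304 / 176431403620029513011100957136938648602350809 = 0.00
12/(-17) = -12/17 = -0.71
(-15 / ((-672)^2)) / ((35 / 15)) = -0.00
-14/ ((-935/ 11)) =0.16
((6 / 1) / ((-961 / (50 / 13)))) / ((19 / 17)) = -0.02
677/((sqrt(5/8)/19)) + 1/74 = 1/74 + 25726 *sqrt(10)/5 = 16270.56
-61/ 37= -1.65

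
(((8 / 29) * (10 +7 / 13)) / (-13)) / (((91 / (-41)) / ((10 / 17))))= 449360 / 7581847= 0.06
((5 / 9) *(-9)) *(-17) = 85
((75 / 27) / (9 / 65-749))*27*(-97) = 472875 / 48676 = 9.71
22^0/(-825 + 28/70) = -5/4123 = -0.00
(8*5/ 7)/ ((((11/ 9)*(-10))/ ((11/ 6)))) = -6/ 7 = -0.86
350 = 350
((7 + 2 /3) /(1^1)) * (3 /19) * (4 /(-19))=-92 /361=-0.25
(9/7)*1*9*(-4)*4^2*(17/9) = -9792/7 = -1398.86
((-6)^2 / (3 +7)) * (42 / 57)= 252 / 95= 2.65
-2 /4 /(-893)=1 /1786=0.00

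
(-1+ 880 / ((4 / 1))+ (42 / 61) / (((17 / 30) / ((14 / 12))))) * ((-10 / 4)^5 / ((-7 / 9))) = 6428615625 / 232288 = 27675.19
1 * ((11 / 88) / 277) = 0.00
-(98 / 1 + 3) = -101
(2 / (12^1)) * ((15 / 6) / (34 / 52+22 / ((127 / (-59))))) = -8255 / 189534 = -0.04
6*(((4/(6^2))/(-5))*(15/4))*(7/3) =-7/6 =-1.17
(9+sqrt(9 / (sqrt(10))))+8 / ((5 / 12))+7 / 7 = 3 * 10^(3 / 4) / 10+146 / 5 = 30.89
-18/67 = -0.27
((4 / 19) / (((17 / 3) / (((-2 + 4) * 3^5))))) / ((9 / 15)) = 9720 / 323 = 30.09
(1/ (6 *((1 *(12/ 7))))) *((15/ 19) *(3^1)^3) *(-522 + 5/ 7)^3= -2186422580205/ 7448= -293558348.58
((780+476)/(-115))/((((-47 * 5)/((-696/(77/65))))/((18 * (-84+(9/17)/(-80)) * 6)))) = 8763920143056/35375725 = 247738.25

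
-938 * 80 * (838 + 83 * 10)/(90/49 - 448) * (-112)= -343457479680/10931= -31420499.47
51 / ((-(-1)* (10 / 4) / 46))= 4692 / 5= 938.40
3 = 3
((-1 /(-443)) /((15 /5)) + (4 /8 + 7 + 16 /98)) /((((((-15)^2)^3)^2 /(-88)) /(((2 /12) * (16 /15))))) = -351358304 /380214507139892578125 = -0.00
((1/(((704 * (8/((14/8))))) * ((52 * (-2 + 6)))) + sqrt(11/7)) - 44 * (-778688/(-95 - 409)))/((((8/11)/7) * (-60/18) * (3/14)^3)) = 1376690322875245/69009408 - 3773 * sqrt(77)/90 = 19948945.75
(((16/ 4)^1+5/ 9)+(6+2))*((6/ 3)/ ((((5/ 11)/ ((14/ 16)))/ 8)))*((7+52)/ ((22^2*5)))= 46669/ 4950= 9.43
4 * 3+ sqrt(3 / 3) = 13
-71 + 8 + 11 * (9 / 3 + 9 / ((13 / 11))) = 53.77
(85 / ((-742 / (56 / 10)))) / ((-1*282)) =17 / 7473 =0.00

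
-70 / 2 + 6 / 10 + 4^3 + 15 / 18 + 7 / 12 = 1861 / 60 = 31.02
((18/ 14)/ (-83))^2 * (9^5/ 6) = 2.36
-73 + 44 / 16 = -281 / 4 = -70.25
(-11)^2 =121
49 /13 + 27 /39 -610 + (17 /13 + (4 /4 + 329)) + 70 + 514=4027 /13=309.77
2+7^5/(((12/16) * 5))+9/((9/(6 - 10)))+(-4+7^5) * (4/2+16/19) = 14887192/285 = 52235.76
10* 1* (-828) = -8280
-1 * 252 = -252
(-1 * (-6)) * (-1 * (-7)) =42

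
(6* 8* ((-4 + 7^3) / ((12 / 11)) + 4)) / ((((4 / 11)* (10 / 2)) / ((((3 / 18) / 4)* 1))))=13849 / 40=346.22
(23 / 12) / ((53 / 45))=345 / 212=1.63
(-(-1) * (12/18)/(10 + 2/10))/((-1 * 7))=-10/1071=-0.01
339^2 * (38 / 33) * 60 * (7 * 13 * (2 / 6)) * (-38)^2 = 3825606701280 / 11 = 347782427389.09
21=21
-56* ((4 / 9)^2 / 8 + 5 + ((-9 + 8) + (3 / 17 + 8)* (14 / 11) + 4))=-1032.14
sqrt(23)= 4.80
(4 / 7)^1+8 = 60 / 7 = 8.57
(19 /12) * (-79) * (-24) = 3002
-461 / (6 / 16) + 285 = -2833 / 3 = -944.33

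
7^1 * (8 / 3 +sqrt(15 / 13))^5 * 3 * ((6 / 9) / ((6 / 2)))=64435630 * sqrt(195) / 533871 +213533488 / 123201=3418.63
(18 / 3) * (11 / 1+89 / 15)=508 / 5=101.60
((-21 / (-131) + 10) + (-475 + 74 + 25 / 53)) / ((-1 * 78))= 2710325 / 541554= 5.00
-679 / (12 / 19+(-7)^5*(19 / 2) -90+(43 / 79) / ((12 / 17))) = 12230148 / 2877508813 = 0.00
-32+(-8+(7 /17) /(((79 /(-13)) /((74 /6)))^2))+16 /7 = -36.02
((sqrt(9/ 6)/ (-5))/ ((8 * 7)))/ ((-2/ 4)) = sqrt(6)/ 280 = 0.01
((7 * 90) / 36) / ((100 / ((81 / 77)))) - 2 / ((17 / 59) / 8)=-413983 / 7480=-55.35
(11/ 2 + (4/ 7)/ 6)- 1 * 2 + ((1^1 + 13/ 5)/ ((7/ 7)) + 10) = 3611/ 210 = 17.20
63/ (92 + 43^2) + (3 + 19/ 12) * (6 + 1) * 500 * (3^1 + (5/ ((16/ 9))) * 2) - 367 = 714248701/ 5176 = 137992.41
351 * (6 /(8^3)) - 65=-15587 /256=-60.89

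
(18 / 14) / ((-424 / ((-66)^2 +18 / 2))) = -39285 / 2968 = -13.24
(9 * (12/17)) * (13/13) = 108/17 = 6.35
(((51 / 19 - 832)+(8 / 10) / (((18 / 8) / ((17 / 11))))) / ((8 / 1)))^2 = 60754962935209 / 5661057600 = 10732.09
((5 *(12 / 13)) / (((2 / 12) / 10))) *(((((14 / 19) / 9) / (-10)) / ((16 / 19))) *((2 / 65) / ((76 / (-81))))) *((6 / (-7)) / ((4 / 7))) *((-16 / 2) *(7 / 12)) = 3969 / 6422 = 0.62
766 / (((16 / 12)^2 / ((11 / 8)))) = 37917 / 64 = 592.45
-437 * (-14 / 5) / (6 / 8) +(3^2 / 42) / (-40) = 548171 / 336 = 1631.46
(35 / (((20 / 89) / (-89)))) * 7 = -388129 / 4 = -97032.25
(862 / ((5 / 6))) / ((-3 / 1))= -1724 / 5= -344.80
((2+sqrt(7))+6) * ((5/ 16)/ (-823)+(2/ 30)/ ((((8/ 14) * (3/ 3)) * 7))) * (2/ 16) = 3217 * sqrt(7)/ 1580160+3217/ 197520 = 0.02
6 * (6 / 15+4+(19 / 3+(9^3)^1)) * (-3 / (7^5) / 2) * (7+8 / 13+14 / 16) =-3674163 / 1092455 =-3.36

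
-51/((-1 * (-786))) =-17/262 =-0.06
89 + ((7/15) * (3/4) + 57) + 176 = 6447/20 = 322.35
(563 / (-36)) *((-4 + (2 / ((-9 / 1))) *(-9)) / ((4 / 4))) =563 / 18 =31.28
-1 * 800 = -800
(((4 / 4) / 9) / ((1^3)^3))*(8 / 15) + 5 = 683 / 135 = 5.06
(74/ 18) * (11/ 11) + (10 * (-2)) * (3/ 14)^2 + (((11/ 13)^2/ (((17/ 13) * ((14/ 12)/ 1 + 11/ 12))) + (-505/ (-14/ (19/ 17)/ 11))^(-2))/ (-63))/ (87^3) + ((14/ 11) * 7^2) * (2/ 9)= 12190519099010433097948/ 714930704715775623075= 17.05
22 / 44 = 1 / 2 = 0.50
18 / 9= 2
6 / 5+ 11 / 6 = 91 / 30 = 3.03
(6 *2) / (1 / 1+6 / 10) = 15 / 2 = 7.50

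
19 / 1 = 19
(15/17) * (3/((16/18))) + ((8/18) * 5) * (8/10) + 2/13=78121/15912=4.91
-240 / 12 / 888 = -5 / 222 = -0.02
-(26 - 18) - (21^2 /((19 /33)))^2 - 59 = -211813996 /361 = -586742.37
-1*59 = -59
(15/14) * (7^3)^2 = 252105/2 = 126052.50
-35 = -35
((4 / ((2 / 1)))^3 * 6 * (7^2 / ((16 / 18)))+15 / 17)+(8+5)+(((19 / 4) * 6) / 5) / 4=1809689 / 680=2661.31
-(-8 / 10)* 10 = 8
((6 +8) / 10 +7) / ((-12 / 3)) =-21 / 10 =-2.10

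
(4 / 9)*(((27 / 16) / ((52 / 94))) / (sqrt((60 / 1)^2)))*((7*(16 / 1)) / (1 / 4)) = 658 / 65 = 10.12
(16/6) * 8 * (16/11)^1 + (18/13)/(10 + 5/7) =31.16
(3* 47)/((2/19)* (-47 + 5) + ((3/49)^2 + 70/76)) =-677082/16789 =-40.33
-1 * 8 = -8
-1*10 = -10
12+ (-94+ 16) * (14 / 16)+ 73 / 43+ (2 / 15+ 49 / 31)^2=-1919583227 / 37190700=-51.61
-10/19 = -0.53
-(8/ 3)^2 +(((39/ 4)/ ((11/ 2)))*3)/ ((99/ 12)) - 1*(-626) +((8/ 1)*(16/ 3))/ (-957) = 6521360/ 10527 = 619.49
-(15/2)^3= -3375/8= -421.88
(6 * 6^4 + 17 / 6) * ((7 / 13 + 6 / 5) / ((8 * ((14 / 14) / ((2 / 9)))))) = 5274049 / 14040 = 375.64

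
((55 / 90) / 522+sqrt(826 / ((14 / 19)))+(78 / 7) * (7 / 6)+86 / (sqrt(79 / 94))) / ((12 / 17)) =2076703 / 112752+17 * sqrt(1121) / 12+731 * sqrt(7426) / 474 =198.75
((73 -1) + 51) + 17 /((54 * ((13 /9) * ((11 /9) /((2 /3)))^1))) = 17606 /143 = 123.12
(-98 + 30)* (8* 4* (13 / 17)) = -1664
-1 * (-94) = 94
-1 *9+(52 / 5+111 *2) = 1117 / 5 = 223.40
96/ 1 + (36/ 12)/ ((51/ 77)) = 1709/ 17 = 100.53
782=782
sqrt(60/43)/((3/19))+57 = 38* sqrt(645)/129+57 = 64.48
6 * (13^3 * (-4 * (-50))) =2636400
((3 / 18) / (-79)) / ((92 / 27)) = -9 / 14536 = -0.00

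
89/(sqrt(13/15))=89* sqrt(195)/13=95.60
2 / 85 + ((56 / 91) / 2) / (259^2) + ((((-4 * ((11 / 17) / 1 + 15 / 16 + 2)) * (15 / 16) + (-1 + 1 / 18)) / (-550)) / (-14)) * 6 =19292882053 / 1565509545600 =0.01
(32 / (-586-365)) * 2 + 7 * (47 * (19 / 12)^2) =37646701 / 45648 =824.72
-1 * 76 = -76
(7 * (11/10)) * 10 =77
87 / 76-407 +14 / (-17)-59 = -601657 / 1292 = -465.68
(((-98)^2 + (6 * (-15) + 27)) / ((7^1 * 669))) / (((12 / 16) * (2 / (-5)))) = -13630 / 2007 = -6.79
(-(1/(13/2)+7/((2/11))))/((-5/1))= 201/26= 7.73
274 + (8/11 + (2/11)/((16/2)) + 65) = 1359/4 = 339.75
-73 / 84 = -0.87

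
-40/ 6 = -20/ 3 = -6.67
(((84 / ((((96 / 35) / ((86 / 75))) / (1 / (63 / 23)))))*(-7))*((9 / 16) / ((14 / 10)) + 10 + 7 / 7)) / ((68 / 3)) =-8840671 / 195840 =-45.14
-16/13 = -1.23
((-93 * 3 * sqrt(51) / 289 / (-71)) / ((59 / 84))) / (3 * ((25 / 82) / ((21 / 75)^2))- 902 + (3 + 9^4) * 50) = 94165848 * sqrt(51) / 1592124285068419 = 0.00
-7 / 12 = -0.58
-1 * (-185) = 185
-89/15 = -5.93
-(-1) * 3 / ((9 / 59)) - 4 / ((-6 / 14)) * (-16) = -389 / 3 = -129.67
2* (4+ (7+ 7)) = 36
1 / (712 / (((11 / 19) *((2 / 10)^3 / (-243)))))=-0.00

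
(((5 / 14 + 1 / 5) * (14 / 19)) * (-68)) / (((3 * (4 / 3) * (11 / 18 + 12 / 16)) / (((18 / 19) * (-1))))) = 4.86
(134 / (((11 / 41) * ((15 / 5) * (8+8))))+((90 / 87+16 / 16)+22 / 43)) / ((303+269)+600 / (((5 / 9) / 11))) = 4263709 / 4099298016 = 0.00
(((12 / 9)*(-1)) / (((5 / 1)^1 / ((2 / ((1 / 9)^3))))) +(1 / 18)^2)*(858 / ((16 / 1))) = -90068693 / 4320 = -20849.23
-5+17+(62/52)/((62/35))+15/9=2237/156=14.34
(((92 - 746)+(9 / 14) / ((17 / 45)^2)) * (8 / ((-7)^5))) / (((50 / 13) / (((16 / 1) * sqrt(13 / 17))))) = 1093189344 * sqrt(221) / 14450238425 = 1.12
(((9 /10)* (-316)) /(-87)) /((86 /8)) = 1896 /6235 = 0.30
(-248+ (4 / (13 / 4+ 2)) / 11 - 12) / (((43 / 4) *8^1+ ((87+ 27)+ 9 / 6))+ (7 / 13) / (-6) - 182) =-780572 / 58289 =-13.39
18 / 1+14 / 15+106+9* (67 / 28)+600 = 313517 / 420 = 746.47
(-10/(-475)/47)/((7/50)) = 20/6251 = 0.00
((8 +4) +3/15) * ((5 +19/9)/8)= 488/45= 10.84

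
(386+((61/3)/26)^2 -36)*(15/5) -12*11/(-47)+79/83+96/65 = 41813690141/39556140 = 1057.07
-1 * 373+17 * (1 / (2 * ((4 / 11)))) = -2797 / 8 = -349.62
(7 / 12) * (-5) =-35 / 12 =-2.92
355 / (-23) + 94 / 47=-309 / 23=-13.43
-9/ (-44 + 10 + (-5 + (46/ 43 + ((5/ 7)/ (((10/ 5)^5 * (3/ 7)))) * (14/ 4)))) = 74304/ 311647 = 0.24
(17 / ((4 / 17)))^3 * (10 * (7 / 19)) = 844814915 / 608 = 1389498.22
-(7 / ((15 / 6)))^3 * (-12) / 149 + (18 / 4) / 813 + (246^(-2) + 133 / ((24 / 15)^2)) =262570125653803 / 4887151128000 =53.73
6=6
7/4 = 1.75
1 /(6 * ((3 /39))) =2.17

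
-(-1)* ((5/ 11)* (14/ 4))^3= 42875/ 10648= 4.03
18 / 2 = 9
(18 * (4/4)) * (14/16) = 63/4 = 15.75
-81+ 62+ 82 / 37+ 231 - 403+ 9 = -6652 / 37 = -179.78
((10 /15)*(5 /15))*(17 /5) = 34 /45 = 0.76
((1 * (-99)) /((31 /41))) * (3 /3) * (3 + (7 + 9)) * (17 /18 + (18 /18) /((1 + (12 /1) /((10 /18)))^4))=-23751694620203 /10108936382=-2349.57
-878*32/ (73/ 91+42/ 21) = -2556736/ 255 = -10026.42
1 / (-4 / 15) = -15 / 4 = -3.75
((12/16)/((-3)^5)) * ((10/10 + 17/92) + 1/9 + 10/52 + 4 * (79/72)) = -781/43056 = -0.02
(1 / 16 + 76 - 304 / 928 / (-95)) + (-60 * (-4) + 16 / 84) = 15408013 / 48720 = 316.26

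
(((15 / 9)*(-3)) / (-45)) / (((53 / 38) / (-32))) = -1216 / 477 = -2.55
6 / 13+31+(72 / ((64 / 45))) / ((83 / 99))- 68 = 23.85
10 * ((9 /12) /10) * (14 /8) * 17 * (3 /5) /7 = 153 /80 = 1.91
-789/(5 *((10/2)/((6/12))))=-789/50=-15.78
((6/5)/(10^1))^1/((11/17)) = 51/275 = 0.19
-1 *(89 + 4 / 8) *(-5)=895 / 2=447.50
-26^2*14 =-9464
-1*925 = -925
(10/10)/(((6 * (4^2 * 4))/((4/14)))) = 1/1344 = 0.00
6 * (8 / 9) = 16 / 3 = 5.33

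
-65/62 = -1.05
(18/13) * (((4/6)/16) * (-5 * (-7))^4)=4501875/52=86574.52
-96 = -96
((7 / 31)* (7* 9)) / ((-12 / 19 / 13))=-292.81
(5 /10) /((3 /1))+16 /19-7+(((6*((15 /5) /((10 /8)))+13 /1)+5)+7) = 19043 /570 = 33.41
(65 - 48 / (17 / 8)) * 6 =4326 / 17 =254.47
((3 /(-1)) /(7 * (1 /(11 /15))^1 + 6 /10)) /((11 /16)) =-40 /93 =-0.43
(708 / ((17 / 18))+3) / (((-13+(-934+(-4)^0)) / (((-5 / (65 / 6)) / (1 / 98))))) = 3761730 / 104533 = 35.99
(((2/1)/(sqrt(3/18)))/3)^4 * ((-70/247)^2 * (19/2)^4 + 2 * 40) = 5220.83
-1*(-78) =78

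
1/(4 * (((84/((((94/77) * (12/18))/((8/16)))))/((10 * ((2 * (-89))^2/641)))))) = 7445740/3109491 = 2.39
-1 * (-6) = 6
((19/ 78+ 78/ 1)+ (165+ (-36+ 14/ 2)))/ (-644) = -16711/ 50232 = -0.33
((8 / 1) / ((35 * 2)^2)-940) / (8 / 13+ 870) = -7484737 / 6932275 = -1.08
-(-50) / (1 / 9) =450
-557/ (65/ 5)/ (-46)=557/ 598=0.93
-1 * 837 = -837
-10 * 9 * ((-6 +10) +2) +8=-532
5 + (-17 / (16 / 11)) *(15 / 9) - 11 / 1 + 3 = -1079 / 48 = -22.48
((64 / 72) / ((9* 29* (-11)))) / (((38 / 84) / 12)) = -448 / 54549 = -0.01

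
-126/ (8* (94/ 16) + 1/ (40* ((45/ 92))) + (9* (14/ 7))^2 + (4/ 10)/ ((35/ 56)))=-56700/ 167261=-0.34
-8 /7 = -1.14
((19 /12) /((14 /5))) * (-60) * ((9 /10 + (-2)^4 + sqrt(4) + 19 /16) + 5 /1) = -190665 /224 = -851.18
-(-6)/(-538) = -3/269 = -0.01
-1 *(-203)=203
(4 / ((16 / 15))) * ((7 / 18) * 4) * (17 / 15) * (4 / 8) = 119 / 36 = 3.31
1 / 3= 0.33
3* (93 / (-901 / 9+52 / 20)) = -2.86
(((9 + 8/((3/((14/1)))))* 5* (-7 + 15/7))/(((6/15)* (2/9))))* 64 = -5671200/7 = -810171.43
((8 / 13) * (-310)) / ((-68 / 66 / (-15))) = -2777.38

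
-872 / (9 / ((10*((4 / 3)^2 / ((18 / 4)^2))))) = -558080 / 6561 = -85.06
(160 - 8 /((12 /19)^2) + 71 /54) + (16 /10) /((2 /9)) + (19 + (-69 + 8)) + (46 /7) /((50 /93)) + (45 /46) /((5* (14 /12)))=12916004 /108675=118.85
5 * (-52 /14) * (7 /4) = -65 /2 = -32.50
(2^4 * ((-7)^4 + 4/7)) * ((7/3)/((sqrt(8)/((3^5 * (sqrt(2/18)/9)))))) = 201732 * sqrt(2) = 285292.13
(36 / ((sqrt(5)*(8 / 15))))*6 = 81*sqrt(5) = 181.12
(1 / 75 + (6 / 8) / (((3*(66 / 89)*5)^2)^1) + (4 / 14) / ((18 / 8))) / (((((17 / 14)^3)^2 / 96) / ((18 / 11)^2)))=20740446816768 / 1766990738645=11.74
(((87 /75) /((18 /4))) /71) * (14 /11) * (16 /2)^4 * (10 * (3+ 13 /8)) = 30765056 /35145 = 875.38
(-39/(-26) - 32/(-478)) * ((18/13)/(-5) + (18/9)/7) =214/15535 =0.01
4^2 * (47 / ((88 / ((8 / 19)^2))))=6016 / 3971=1.51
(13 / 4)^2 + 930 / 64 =803 / 32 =25.09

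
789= 789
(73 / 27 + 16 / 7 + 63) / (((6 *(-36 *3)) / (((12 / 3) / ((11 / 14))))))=-12850 / 24057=-0.53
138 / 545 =0.25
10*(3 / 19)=30 / 19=1.58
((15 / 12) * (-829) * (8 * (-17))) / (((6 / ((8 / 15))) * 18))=56372 / 81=695.95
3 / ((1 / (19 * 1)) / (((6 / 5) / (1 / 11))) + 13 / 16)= 30096 / 8191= 3.67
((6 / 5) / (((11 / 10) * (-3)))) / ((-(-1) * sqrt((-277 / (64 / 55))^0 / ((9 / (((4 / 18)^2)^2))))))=-243 / 11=-22.09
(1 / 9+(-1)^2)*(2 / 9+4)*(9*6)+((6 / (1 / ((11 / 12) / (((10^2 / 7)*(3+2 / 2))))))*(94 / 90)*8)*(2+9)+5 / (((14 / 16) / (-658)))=-15740191 / 4500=-3497.82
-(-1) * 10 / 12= 5 / 6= 0.83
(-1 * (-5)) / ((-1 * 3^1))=-5 / 3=-1.67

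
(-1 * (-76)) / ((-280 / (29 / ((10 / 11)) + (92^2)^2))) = -1944496043 / 100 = -19444960.43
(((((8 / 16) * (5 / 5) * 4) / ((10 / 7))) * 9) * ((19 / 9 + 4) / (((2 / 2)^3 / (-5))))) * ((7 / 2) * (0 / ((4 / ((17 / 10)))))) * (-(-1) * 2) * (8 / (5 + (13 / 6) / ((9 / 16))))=0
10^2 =100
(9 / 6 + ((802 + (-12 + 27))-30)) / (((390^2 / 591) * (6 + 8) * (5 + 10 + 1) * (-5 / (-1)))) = 310669 / 113568000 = 0.00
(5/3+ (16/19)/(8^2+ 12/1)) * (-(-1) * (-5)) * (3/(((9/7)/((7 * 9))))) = -445165/361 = -1233.14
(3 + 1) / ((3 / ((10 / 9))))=40 / 27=1.48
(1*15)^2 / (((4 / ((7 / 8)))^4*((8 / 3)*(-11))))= -1620675 / 92274688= -0.02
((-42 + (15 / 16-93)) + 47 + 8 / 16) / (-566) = 1385 / 9056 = 0.15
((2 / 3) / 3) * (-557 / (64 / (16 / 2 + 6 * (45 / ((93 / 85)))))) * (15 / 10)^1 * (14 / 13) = -15397151 / 19344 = -795.97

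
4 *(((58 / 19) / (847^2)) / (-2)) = -116 / 13630771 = -0.00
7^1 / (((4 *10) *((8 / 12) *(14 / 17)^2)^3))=651714363 / 344207360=1.89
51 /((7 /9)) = 459 /7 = 65.57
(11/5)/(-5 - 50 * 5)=-11/1275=-0.01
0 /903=0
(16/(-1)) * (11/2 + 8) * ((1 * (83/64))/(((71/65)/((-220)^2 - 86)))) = -3518829405/284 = -12390244.38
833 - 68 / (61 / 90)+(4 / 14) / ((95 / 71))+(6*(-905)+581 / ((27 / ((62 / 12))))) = -30136611551 / 6571530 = -4585.94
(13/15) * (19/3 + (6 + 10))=871/45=19.36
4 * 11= 44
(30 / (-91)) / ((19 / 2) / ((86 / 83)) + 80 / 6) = -15480 / 1056601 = -0.01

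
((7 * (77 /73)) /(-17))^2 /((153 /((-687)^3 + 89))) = -94199288461894 /235632393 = -399772.24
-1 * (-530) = 530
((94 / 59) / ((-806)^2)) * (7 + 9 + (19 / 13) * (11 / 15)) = 156463 / 3737031090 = 0.00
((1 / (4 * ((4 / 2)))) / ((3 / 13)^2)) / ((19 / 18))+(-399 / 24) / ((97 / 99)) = -217387 / 14744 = -14.74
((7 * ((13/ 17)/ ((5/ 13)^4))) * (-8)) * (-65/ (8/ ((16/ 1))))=540602608/ 2125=254401.23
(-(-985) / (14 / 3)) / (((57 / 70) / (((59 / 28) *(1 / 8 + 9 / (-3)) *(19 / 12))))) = -6683225 / 2688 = -2486.32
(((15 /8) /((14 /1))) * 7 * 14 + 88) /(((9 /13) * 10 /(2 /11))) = 10517 /3960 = 2.66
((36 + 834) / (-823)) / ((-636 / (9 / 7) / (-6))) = -3915 / 305333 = -0.01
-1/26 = -0.04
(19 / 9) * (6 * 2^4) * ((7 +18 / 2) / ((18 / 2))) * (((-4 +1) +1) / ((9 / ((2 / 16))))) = -2432 / 243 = -10.01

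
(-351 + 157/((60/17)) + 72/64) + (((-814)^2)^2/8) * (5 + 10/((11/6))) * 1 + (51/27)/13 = 2685088723003847/4680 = 573736906624.75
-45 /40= -9 /8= -1.12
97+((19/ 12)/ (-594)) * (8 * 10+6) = 344891/ 3564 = 96.77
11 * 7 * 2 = 154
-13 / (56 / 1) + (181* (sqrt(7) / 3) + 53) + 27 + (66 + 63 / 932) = 1902861 / 13048 + 181* sqrt(7) / 3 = 305.46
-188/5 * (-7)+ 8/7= 9252/35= 264.34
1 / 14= 0.07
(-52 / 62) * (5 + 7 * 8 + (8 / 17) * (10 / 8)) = -27222 / 527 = -51.65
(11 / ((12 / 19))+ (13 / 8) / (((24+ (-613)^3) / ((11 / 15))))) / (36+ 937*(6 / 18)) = 43765810857 / 875316217400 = 0.05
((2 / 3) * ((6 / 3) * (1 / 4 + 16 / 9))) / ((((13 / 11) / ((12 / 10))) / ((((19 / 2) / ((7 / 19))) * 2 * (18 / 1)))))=1159532 / 455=2548.42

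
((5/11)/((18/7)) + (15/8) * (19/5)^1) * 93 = 179273/264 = 679.06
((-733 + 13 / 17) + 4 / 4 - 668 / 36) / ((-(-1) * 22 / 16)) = -545.30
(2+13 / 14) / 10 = 41 / 140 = 0.29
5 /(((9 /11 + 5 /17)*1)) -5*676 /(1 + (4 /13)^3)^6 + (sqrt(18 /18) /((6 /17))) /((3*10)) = -3551989937014349210932474201 /1250487119849836261170960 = -2840.49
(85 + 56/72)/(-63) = -772/567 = -1.36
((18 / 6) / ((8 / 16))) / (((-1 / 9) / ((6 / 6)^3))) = -54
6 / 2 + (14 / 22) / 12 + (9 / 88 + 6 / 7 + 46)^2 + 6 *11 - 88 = 2488745363 / 1138368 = 2186.24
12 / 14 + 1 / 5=1.06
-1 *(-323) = 323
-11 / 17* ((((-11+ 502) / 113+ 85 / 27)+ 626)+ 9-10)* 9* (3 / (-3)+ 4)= -21227107 / 1921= -11050.03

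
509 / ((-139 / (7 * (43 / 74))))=-153209 / 10286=-14.89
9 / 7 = 1.29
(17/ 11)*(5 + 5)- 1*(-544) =6154/ 11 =559.45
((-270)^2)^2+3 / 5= 26572050003 / 5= 5314410000.60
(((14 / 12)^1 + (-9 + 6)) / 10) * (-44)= 121 / 15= 8.07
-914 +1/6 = -5483/6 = -913.83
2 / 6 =1 / 3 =0.33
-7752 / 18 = -1292 / 3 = -430.67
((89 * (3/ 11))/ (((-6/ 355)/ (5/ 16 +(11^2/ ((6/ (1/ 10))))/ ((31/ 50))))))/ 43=-167611475/ 1407648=-119.07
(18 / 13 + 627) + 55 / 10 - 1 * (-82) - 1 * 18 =18145 / 26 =697.88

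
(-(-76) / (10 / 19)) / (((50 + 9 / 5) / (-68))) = -49096 / 259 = -189.56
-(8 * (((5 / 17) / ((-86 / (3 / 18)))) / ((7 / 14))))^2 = -400 / 4809249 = -0.00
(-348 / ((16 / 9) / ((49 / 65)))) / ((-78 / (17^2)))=3696021 / 6760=546.75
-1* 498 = -498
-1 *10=-10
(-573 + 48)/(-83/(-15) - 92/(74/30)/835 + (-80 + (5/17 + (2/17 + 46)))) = 827213625/44274946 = 18.68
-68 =-68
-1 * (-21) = 21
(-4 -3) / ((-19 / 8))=56 / 19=2.95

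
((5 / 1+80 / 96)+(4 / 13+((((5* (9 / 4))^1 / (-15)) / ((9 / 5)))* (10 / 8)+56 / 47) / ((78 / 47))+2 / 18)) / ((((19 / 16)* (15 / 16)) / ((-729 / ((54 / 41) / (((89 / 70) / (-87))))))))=48.36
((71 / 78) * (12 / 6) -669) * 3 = -26020 / 13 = -2001.54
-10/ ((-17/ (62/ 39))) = 620/ 663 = 0.94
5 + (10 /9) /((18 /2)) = 415 /81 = 5.12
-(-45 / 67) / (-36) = -5 / 268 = -0.02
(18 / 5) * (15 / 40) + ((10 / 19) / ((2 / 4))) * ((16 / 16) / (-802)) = 205513 / 152380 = 1.35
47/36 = 1.31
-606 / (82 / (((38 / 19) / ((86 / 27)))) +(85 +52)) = -16362 / 7225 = -2.26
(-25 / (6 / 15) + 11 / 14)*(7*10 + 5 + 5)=-34560 / 7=-4937.14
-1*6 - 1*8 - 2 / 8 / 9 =-505 / 36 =-14.03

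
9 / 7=1.29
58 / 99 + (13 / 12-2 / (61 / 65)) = -11159 / 24156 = -0.46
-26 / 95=-0.27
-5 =-5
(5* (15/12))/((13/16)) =100/13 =7.69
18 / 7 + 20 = 158 / 7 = 22.57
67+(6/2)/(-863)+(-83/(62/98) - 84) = -3964715/26753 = -148.20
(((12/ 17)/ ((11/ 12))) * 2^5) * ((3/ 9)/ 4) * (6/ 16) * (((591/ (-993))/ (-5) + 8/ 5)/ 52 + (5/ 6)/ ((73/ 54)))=29378772/ 58740253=0.50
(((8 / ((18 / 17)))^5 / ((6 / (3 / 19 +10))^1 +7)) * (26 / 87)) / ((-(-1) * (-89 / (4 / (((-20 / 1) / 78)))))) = 189691804749824 / 1116370060425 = 169.92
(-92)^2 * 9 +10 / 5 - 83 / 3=228451 / 3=76150.33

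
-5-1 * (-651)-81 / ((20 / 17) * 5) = 63223 / 100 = 632.23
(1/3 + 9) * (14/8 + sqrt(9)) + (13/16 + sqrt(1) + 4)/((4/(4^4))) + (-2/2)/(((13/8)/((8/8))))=16213/39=415.72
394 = 394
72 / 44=18 / 11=1.64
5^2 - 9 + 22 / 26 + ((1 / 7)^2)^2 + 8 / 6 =1702348 / 93639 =18.18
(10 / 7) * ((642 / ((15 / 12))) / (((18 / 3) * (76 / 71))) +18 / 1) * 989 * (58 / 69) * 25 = 2908729.07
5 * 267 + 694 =2029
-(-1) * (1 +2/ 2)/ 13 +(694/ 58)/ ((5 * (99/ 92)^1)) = 443722/ 186615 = 2.38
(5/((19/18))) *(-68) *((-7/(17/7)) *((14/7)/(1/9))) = 317520/19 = 16711.58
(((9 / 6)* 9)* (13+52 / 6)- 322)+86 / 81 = -4607 / 162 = -28.44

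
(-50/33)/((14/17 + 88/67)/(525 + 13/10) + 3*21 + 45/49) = -7343332325/309806395536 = -0.02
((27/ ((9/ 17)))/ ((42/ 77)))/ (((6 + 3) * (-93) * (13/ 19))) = -3553/ 21762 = -0.16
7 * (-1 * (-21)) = 147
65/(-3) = -65/3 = -21.67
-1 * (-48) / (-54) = -8 / 9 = -0.89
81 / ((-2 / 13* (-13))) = 81 / 2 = 40.50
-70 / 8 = -35 / 4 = -8.75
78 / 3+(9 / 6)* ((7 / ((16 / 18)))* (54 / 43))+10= 17487 / 344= 50.83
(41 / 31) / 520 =41 / 16120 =0.00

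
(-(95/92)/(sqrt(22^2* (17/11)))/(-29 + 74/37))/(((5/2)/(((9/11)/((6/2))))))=19* sqrt(187)/1703196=0.00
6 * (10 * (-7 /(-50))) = 42 /5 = 8.40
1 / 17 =0.06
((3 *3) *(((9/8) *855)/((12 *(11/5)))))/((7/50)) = 2885625/1232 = 2342.23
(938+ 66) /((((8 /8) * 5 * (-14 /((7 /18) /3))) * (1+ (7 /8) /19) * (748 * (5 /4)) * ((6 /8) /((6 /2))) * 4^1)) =-38152 /20069775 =-0.00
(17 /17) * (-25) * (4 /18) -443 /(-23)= 2837 /207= 13.71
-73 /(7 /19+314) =-1387 /5973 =-0.23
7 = 7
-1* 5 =-5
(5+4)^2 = 81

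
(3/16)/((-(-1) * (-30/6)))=-3/80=-0.04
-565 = -565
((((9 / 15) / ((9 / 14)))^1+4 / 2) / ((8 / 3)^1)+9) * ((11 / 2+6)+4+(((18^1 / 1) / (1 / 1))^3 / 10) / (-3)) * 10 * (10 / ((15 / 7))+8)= -3433091 / 15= -228872.73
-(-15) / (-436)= -15 / 436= -0.03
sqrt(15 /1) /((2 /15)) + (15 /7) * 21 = 15 * sqrt(15) /2 + 45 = 74.05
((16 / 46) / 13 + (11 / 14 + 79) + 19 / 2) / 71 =186931 / 148603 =1.26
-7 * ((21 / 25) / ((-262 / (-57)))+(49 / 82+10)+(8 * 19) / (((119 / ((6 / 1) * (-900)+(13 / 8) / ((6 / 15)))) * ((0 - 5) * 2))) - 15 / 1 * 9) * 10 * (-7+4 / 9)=236737584901 / 913070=259276.49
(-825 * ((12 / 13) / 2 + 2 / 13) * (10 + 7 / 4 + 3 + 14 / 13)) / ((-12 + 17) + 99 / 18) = -905300 / 1183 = -765.26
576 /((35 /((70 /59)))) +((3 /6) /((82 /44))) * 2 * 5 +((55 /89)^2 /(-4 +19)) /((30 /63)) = 22.26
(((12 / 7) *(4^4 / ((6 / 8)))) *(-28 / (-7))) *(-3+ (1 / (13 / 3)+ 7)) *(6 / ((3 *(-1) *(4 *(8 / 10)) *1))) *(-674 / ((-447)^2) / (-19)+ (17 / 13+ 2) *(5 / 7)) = -459729514956800 / 31437748251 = -14623.49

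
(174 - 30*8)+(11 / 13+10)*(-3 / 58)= -50187 / 754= -66.56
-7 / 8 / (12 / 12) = -7 / 8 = -0.88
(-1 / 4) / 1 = -1 / 4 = -0.25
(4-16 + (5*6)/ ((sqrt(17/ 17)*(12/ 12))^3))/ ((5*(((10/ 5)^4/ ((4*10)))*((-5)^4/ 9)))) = 81/ 625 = 0.13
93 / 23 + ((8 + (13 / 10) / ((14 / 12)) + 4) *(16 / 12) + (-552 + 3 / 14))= -121959 / 230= -530.26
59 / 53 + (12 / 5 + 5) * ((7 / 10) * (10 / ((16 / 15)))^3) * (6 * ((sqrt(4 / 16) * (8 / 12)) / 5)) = 46358833 / 27136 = 1708.39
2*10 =20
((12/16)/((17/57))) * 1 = 171/68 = 2.51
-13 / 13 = -1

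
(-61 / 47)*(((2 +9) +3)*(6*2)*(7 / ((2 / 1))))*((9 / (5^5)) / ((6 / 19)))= -1022238 / 146875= -6.96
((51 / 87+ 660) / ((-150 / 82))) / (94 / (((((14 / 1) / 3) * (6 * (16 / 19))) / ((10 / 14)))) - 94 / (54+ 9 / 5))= -114535565088 / 368861875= -310.51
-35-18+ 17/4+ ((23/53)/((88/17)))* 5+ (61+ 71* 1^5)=390233/4664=83.67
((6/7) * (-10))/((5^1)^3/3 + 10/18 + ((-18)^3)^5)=135/106259589709519969639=0.00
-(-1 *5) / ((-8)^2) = 5 / 64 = 0.08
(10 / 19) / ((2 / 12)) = 60 / 19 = 3.16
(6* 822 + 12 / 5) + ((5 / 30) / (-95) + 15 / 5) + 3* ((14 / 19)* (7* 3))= 2840777 / 570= 4983.82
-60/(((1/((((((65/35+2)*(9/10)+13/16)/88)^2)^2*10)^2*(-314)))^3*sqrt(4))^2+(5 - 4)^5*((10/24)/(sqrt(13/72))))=-180346610085298933585569523548029190454703181708504704343529451102465518842902857777302114716164093352890911841734186289223516549046521196147291046249219116677174395379182646550030771649494100868286449504677835479838971020403790297918728167307365894363847610862005746941858785117371113236528337941176139420296664455579186778820412881207675884097135810969600000000000000000000000000000000000/12740324595152129355296905371199679286220822558624648608187809655998964216644283484566164167426913875822176354926155728382302455028869411662702065011965379516610166769997503908401816847782133160897995949252833246609648634194518671026732418213570013205374296446474257618164455981501686733054607676390915686594534644258197858731337102552255774904638797972622325071435562791725188643939174269783925430864889745669124877313030799+8182403269308115909559536916806299935913714169719726329263634891674855049364045376157820600304873142801949279607032704211712427914779002623376719160732410063217848299562751937338282682972770492952741300681829730175684201088543492092425286391988412483020928645029834241025786591824212099142773246499297736272729908762592894829621323051970501472243630412*sqrt(26)/12740324595152129355296905371199679286220822558624648608187809655998964216644283484566164167426913875822176354926155728382302455028869411662702065011965379516610166769997503908401816847782133160897995949252833246609648634194518671026732418213570013205374296446474257618164455981501686733054607676390915686594534644258197858731337102552255774904638797972622325071435562791725188643939174269783925430864889745669124877313030799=-0.00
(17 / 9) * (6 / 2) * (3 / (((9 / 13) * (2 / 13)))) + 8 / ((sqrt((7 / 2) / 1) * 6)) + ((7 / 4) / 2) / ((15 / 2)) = 4 * sqrt(14) / 21 + 28751 / 180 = 160.44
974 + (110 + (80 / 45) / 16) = 9757 / 9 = 1084.11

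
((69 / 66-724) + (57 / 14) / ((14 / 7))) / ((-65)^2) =-222043 / 1301300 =-0.17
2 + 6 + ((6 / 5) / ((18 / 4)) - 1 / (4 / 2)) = 233 / 30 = 7.77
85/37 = 2.30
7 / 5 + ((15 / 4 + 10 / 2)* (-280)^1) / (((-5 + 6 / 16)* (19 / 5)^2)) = 2543499 / 66785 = 38.08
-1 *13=-13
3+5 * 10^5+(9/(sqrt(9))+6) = 500012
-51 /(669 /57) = -969 /223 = -4.35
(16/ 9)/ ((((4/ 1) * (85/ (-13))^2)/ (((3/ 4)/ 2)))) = 169/ 43350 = 0.00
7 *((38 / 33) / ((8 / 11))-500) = -41867 / 12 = -3488.92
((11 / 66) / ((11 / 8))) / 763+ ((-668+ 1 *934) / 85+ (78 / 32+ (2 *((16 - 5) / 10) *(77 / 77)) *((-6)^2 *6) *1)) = 16463118337 / 34243440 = 480.77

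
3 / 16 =0.19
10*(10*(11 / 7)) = 1100 / 7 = 157.14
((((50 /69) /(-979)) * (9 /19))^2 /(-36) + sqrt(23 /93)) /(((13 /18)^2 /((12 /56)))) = -303750 /216527470366207 + 162 * sqrt(2139) /36673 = 0.20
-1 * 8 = -8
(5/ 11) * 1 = 5/ 11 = 0.45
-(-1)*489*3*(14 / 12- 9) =-22983 / 2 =-11491.50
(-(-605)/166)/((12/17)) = 10285/1992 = 5.16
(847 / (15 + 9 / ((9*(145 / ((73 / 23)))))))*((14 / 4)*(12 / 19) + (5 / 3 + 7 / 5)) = 424841648 / 1427793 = 297.55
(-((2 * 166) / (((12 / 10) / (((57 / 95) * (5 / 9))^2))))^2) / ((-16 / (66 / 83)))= 22825 / 486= 46.97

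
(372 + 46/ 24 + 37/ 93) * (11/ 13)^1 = 510565/ 1612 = 316.73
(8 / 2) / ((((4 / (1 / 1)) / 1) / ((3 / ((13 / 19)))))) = 57 / 13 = 4.38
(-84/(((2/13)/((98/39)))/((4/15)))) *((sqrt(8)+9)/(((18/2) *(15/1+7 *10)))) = -5488/1275-10976 *sqrt(2)/11475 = -5.66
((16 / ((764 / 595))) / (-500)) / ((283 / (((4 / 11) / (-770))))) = 34 / 817551625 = 0.00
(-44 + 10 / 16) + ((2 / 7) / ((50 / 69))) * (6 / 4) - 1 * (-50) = 10103 / 1400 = 7.22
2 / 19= 0.11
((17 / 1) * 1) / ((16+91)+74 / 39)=663 / 4247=0.16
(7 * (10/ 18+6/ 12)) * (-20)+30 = -1060/ 9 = -117.78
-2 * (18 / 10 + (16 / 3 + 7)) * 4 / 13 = -1696 / 195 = -8.70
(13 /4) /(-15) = -13 /60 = -0.22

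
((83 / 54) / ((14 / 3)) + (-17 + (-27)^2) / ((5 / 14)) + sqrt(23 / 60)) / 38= 52.49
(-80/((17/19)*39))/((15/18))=-608/221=-2.75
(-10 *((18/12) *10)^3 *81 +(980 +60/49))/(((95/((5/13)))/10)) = -1339056700/12103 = -110638.41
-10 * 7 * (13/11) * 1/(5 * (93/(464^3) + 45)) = -18181316608/49449186303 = -0.37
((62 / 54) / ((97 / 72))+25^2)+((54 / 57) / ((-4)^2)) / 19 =525973843 / 840408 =625.86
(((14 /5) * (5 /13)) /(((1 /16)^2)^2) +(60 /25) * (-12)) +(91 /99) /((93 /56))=42220392376 /598455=70548.98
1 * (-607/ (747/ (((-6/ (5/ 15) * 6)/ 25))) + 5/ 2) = 6.01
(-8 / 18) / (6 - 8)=2 / 9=0.22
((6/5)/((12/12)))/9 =2/15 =0.13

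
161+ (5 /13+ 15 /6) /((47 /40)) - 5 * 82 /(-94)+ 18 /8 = 415643 /2444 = 170.07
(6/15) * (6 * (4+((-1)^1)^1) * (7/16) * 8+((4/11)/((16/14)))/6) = 8323/330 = 25.22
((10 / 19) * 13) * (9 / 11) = 1170 / 209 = 5.60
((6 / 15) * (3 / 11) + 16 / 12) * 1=238 / 165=1.44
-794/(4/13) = -5161/2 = -2580.50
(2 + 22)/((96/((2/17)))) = 1/34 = 0.03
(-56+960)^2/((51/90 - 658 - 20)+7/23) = -563879040/467219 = -1206.88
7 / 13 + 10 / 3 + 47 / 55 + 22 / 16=6.10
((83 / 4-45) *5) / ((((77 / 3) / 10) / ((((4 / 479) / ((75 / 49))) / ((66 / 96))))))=-21728 / 57959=-0.37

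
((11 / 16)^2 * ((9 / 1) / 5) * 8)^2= 1185921 / 25600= 46.33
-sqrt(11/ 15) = -sqrt(165)/ 15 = -0.86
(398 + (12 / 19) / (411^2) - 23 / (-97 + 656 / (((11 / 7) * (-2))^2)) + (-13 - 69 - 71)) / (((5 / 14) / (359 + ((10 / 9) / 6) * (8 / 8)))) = 247157.30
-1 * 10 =-10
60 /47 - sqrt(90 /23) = 60 /47 - 3 * sqrt(230) /23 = -0.70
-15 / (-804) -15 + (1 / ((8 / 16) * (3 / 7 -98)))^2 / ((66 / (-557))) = -61822089103 / 4125628716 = -14.98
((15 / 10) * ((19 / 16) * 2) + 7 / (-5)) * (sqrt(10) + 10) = 173 * sqrt(10) / 80 + 173 / 8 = 28.46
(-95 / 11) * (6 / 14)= -285 / 77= -3.70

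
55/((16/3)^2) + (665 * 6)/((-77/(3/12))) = -11.02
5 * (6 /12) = 5 /2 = 2.50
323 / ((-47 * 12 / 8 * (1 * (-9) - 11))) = 323 / 1410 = 0.23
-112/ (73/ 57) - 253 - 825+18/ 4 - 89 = -182493/ 146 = -1249.95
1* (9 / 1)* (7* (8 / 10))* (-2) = -504 / 5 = -100.80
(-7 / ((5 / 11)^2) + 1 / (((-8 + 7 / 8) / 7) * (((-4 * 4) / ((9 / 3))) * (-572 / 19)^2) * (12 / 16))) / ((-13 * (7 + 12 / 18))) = 415683947 / 1222850200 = 0.34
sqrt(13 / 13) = 1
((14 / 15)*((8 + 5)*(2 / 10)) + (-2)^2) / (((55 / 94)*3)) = 45308 / 12375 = 3.66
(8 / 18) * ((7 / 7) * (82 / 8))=41 / 9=4.56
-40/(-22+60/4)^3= 40/343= 0.12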